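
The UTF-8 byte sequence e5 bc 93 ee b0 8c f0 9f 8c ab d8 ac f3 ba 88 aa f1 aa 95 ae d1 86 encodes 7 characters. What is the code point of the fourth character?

Offset 0: leading byte 0xE5 = 11100101 → 3-byte char #1 = E5 BC 93.
Offset 3: leading byte 0xEE = 11101110 → 3-byte char #2 = EE B0 8C.
Offset 6: leading byte 0xF0 = 11110000 → 4-byte char #3 = F0 9F 8C AB.
Offset 10: leading byte 0xD8 = 11011000 → 2-byte char #4 = D8 AC.
Leading byte 0xD8 = 11011000 matches 110xxxxx → 2-byte sequence.
Byte 1: 0xD8 = 11011000, payload 11000 (5 bits).
Byte 2: 0xAC = 10101100 (10xxxxxx ✓), payload 101100.
Concatenate: 11000101100 = 0x62C (11 bits → U+062C).

U+062C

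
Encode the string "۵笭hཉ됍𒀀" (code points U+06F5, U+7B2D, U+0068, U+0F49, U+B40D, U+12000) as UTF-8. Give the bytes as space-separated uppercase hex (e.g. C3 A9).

U+06F5: 2-byte form → DB B5.
U+7B2D: 3-byte form → E7 AC AD.
U+0068: 1-byte form → 68.
U+0F49: 3-byte form → E0 BD 89.
U+B40D: 3-byte form → EB 90 8D.
U+12000: 4-byte form → F0 92 80 80.
Concatenated (16 bytes): DB B5 E7 AC AD 68 E0 BD 89 EB 90 8D F0 92 80 80.

DB B5 E7 AC AD 68 E0 BD 89 EB 90 8D F0 92 80 80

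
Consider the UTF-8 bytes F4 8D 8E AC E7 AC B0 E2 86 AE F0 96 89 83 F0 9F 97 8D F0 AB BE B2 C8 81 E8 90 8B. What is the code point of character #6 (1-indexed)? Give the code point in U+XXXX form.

Offset 0: leading byte 0xF4 = 11110100 → 4-byte char #1 = F4 8D 8E AC.
Offset 4: leading byte 0xE7 = 11100111 → 3-byte char #2 = E7 AC B0.
Offset 7: leading byte 0xE2 = 11100010 → 3-byte char #3 = E2 86 AE.
Offset 10: leading byte 0xF0 = 11110000 → 4-byte char #4 = F0 96 89 83.
Offset 14: leading byte 0xF0 = 11110000 → 4-byte char #5 = F0 9F 97 8D.
Offset 18: leading byte 0xF0 = 11110000 → 4-byte char #6 = F0 AB BE B2.
Leading byte 0xF0 = 11110000 matches 11110xxx → 4-byte sequence.
Byte 1: 0xF0 = 11110000, payload 000 (3 bits).
Byte 2: 0xAB = 10101011 (10xxxxxx ✓), payload 101011.
Byte 3: 0xBE = 10111110 (10xxxxxx ✓), payload 111110.
Byte 4: 0xB2 = 10110010 (10xxxxxx ✓), payload 110010.
Concatenate: 000101011111110110010 = 0x2BFB2 (21 bits → U+2BFB2).

U+2BFB2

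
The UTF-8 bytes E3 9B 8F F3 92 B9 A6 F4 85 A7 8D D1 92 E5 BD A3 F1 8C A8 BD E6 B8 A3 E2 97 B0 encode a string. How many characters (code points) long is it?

8

Byte at offset 0: 0xE3 = 11100011 → 3-byte char (#1). Advance 3.
Byte at offset 3: 0xF3 = 11110011 → 4-byte char (#2). Advance 4.
Byte at offset 7: 0xF4 = 11110100 → 4-byte char (#3). Advance 4.
Byte at offset 11: 0xD1 = 11010001 → 2-byte char (#4). Advance 2.
Byte at offset 13: 0xE5 = 11100101 → 3-byte char (#5). Advance 3.
Byte at offset 16: 0xF1 = 11110001 → 4-byte char (#6). Advance 4.
Byte at offset 20: 0xE6 = 11100110 → 3-byte char (#7). Advance 3.
Byte at offset 23: 0xE2 = 11100010 → 3-byte char (#8). Advance 3.
Reached end at offset 26 after 8 code points.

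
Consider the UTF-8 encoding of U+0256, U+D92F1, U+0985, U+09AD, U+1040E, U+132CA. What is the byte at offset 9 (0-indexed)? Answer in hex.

0xE0

U+0256 → 2-byte form C9 96 at offsets 0–1.
U+D92F1 → 4-byte form F3 99 8B B1 at offsets 2–5.
U+0985 → 3-byte form E0 A6 85 at offsets 6–8.
U+09AD → 3-byte form E0 A6 AD at offsets 9–11.
Offset 9 falls in char 4's range; it's byte 1 of E0 A6 AD = 0xE0.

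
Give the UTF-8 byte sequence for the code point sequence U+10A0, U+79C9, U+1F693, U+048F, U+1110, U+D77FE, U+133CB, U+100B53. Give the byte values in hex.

E1 82 A0 E7 A7 89 F0 9F 9A 93 D2 8F E1 84 90 F3 97 9F BE F0 93 8F 8B F4 80 AD 93

U+10A0: 3-byte form → E1 82 A0.
U+79C9: 3-byte form → E7 A7 89.
U+1F693: 4-byte form → F0 9F 9A 93.
U+048F: 2-byte form → D2 8F.
U+1110: 3-byte form → E1 84 90.
U+D77FE: 4-byte form → F3 97 9F BE.
U+133CB: 4-byte form → F0 93 8F 8B.
U+100B53: 4-byte form → F4 80 AD 93.
Concatenated (27 bytes): E1 82 A0 E7 A7 89 F0 9F 9A 93 D2 8F E1 84 90 F3 97 9F BE F0 93 8F 8B F4 80 AD 93.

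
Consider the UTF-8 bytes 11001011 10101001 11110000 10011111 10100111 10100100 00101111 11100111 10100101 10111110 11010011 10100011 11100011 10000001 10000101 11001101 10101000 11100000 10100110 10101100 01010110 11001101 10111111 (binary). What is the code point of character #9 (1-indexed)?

U+0056

Offset 0: leading byte 0xCB = 11001011 → 2-byte char #1 = CB A9.
Offset 2: leading byte 0xF0 = 11110000 → 4-byte char #2 = F0 9F A7 A4.
Offset 6: leading byte 0x2F = 00101111 → 1-byte char #3 = 2F.
Offset 7: leading byte 0xE7 = 11100111 → 3-byte char #4 = E7 A5 BE.
Offset 10: leading byte 0xD3 = 11010011 → 2-byte char #5 = D3 A3.
Offset 12: leading byte 0xE3 = 11100011 → 3-byte char #6 = E3 81 85.
Offset 15: leading byte 0xCD = 11001101 → 2-byte char #7 = CD A8.
Offset 17: leading byte 0xE0 = 11100000 → 3-byte char #8 = E0 A6 AC.
Offset 20: leading byte 0x56 = 01010110 → 1-byte char #9 = 56.
Leading byte 0x56 = 01010110 matches 0xxxxxxx → 1-byte sequence.
Byte 1: 0x56 = 01010110, payload 1010110 (7 bits).
Concatenate: 1010110 = 0x56 (7 bits → U+0056).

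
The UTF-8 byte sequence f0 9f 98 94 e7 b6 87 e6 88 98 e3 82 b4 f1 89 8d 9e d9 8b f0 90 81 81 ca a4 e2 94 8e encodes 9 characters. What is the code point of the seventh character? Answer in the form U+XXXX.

Offset 0: leading byte 0xF0 = 11110000 → 4-byte char #1 = F0 9F 98 94.
Offset 4: leading byte 0xE7 = 11100111 → 3-byte char #2 = E7 B6 87.
Offset 7: leading byte 0xE6 = 11100110 → 3-byte char #3 = E6 88 98.
Offset 10: leading byte 0xE3 = 11100011 → 3-byte char #4 = E3 82 B4.
Offset 13: leading byte 0xF1 = 11110001 → 4-byte char #5 = F1 89 8D 9E.
Offset 17: leading byte 0xD9 = 11011001 → 2-byte char #6 = D9 8B.
Offset 19: leading byte 0xF0 = 11110000 → 4-byte char #7 = F0 90 81 81.
Leading byte 0xF0 = 11110000 matches 11110xxx → 4-byte sequence.
Byte 1: 0xF0 = 11110000, payload 000 (3 bits).
Byte 2: 0x90 = 10010000 (10xxxxxx ✓), payload 010000.
Byte 3: 0x81 = 10000001 (10xxxxxx ✓), payload 000001.
Byte 4: 0x81 = 10000001 (10xxxxxx ✓), payload 000001.
Concatenate: 000010000000001000001 = 0x10041 (21 bits → U+10041).

U+10041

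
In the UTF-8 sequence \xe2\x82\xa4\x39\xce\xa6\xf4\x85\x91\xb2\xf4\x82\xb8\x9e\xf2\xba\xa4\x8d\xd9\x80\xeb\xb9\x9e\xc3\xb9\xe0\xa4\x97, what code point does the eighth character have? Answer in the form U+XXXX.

Offset 0: leading byte 0xE2 = 11100010 → 3-byte char #1 = E2 82 A4.
Offset 3: leading byte 0x39 = 00111001 → 1-byte char #2 = 39.
Offset 4: leading byte 0xCE = 11001110 → 2-byte char #3 = CE A6.
Offset 6: leading byte 0xF4 = 11110100 → 4-byte char #4 = F4 85 91 B2.
Offset 10: leading byte 0xF4 = 11110100 → 4-byte char #5 = F4 82 B8 9E.
Offset 14: leading byte 0xF2 = 11110010 → 4-byte char #6 = F2 BA A4 8D.
Offset 18: leading byte 0xD9 = 11011001 → 2-byte char #7 = D9 80.
Offset 20: leading byte 0xEB = 11101011 → 3-byte char #8 = EB B9 9E.
Leading byte 0xEB = 11101011 matches 1110xxxx → 3-byte sequence.
Byte 1: 0xEB = 11101011, payload 1011 (4 bits).
Byte 2: 0xB9 = 10111001 (10xxxxxx ✓), payload 111001.
Byte 3: 0x9E = 10011110 (10xxxxxx ✓), payload 011110.
Concatenate: 1011111001011110 = 0xBE5E (16 bits → U+BE5E).

U+BE5E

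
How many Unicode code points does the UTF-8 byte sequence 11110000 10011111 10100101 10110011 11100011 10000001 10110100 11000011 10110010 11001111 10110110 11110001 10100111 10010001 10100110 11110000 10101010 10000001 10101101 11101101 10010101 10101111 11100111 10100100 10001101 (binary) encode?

Byte at offset 0: 0xF0 = 11110000 → 4-byte char (#1). Advance 4.
Byte at offset 4: 0xE3 = 11100011 → 3-byte char (#2). Advance 3.
Byte at offset 7: 0xC3 = 11000011 → 2-byte char (#3). Advance 2.
Byte at offset 9: 0xCF = 11001111 → 2-byte char (#4). Advance 2.
Byte at offset 11: 0xF1 = 11110001 → 4-byte char (#5). Advance 4.
Byte at offset 15: 0xF0 = 11110000 → 4-byte char (#6). Advance 4.
Byte at offset 19: 0xED = 11101101 → 3-byte char (#7). Advance 3.
Byte at offset 22: 0xE7 = 11100111 → 3-byte char (#8). Advance 3.
Reached end at offset 25 after 8 code points.

8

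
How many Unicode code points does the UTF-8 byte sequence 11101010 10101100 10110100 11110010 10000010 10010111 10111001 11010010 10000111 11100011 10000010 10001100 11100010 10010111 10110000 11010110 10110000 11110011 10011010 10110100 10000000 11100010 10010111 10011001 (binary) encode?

Byte at offset 0: 0xEA = 11101010 → 3-byte char (#1). Advance 3.
Byte at offset 3: 0xF2 = 11110010 → 4-byte char (#2). Advance 4.
Byte at offset 7: 0xD2 = 11010010 → 2-byte char (#3). Advance 2.
Byte at offset 9: 0xE3 = 11100011 → 3-byte char (#4). Advance 3.
Byte at offset 12: 0xE2 = 11100010 → 3-byte char (#5). Advance 3.
Byte at offset 15: 0xD6 = 11010110 → 2-byte char (#6). Advance 2.
Byte at offset 17: 0xF3 = 11110011 → 4-byte char (#7). Advance 4.
Byte at offset 21: 0xE2 = 11100010 → 3-byte char (#8). Advance 3.
Reached end at offset 24 after 8 code points.

8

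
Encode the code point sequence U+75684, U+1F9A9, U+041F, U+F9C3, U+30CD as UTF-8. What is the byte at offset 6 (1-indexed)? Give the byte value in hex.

1-indexed offset 6 is 0-indexed offset 5.
U+75684 → 4-byte form F1 B5 9A 84 at offsets 0–3.
U+1F9A9 → 4-byte form F0 9F A6 A9 at offsets 4–7.
Offset 5 falls in char 2's range; it's byte 2 of F0 9F A6 A9 = 0x9F.

0x9F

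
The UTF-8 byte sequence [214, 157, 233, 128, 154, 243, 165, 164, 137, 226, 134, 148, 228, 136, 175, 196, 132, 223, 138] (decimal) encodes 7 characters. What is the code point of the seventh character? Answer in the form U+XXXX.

U+07CA

Offset 0: leading byte 0xD6 = 11010110 → 2-byte char #1 = D6 9D.
Offset 2: leading byte 0xE9 = 11101001 → 3-byte char #2 = E9 80 9A.
Offset 5: leading byte 0xF3 = 11110011 → 4-byte char #3 = F3 A5 A4 89.
Offset 9: leading byte 0xE2 = 11100010 → 3-byte char #4 = E2 86 94.
Offset 12: leading byte 0xE4 = 11100100 → 3-byte char #5 = E4 88 AF.
Offset 15: leading byte 0xC4 = 11000100 → 2-byte char #6 = C4 84.
Offset 17: leading byte 0xDF = 11011111 → 2-byte char #7 = DF 8A.
Leading byte 0xDF = 11011111 matches 110xxxxx → 2-byte sequence.
Byte 1: 0xDF = 11011111, payload 11111 (5 bits).
Byte 2: 0x8A = 10001010 (10xxxxxx ✓), payload 001010.
Concatenate: 11111001010 = 0x7CA (11 bits → U+07CA).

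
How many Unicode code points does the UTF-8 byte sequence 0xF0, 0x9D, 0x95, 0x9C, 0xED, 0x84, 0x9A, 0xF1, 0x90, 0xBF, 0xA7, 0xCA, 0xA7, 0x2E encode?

Byte at offset 0: 0xF0 = 11110000 → 4-byte char (#1). Advance 4.
Byte at offset 4: 0xED = 11101101 → 3-byte char (#2). Advance 3.
Byte at offset 7: 0xF1 = 11110001 → 4-byte char (#3). Advance 4.
Byte at offset 11: 0xCA = 11001010 → 2-byte char (#4). Advance 2.
Byte at offset 13: 0x2E = 00101110 → 1-byte char (#5). Advance 1.
Reached end at offset 14 after 5 code points.

5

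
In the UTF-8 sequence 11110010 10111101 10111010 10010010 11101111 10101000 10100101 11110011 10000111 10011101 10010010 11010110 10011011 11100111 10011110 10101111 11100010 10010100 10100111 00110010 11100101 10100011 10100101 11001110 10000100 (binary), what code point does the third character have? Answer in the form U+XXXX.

Offset 0: leading byte 0xF2 = 11110010 → 4-byte char #1 = F2 BD BA 92.
Offset 4: leading byte 0xEF = 11101111 → 3-byte char #2 = EF A8 A5.
Offset 7: leading byte 0xF3 = 11110011 → 4-byte char #3 = F3 87 9D 92.
Leading byte 0xF3 = 11110011 matches 11110xxx → 4-byte sequence.
Byte 1: 0xF3 = 11110011, payload 011 (3 bits).
Byte 2: 0x87 = 10000111 (10xxxxxx ✓), payload 000111.
Byte 3: 0x9D = 10011101 (10xxxxxx ✓), payload 011101.
Byte 4: 0x92 = 10010010 (10xxxxxx ✓), payload 010010.
Concatenate: 011000111011101010010 = 0xC7752 (21 bits → U+C7752).

U+C7752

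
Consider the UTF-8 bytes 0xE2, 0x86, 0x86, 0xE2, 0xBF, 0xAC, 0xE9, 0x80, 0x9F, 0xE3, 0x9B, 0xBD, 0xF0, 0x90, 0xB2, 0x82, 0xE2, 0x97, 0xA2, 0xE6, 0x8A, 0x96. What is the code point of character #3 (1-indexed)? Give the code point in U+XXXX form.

Offset 0: leading byte 0xE2 = 11100010 → 3-byte char #1 = E2 86 86.
Offset 3: leading byte 0xE2 = 11100010 → 3-byte char #2 = E2 BF AC.
Offset 6: leading byte 0xE9 = 11101001 → 3-byte char #3 = E9 80 9F.
Leading byte 0xE9 = 11101001 matches 1110xxxx → 3-byte sequence.
Byte 1: 0xE9 = 11101001, payload 1001 (4 bits).
Byte 2: 0x80 = 10000000 (10xxxxxx ✓), payload 000000.
Byte 3: 0x9F = 10011111 (10xxxxxx ✓), payload 011111.
Concatenate: 1001000000011111 = 0x901F (16 bits → U+901F).

U+901F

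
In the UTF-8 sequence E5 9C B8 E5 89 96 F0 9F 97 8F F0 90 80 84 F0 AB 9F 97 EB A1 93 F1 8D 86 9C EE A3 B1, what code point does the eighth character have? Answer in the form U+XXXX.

Offset 0: leading byte 0xE5 = 11100101 → 3-byte char #1 = E5 9C B8.
Offset 3: leading byte 0xE5 = 11100101 → 3-byte char #2 = E5 89 96.
Offset 6: leading byte 0xF0 = 11110000 → 4-byte char #3 = F0 9F 97 8F.
Offset 10: leading byte 0xF0 = 11110000 → 4-byte char #4 = F0 90 80 84.
Offset 14: leading byte 0xF0 = 11110000 → 4-byte char #5 = F0 AB 9F 97.
Offset 18: leading byte 0xEB = 11101011 → 3-byte char #6 = EB A1 93.
Offset 21: leading byte 0xF1 = 11110001 → 4-byte char #7 = F1 8D 86 9C.
Offset 25: leading byte 0xEE = 11101110 → 3-byte char #8 = EE A3 B1.
Leading byte 0xEE = 11101110 matches 1110xxxx → 3-byte sequence.
Byte 1: 0xEE = 11101110, payload 1110 (4 bits).
Byte 2: 0xA3 = 10100011 (10xxxxxx ✓), payload 100011.
Byte 3: 0xB1 = 10110001 (10xxxxxx ✓), payload 110001.
Concatenate: 1110100011110001 = 0xE8F1 (16 bits → U+E8F1).

U+E8F1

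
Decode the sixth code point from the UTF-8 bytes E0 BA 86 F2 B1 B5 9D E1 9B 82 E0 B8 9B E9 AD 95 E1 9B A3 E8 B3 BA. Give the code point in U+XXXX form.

U+16E3

Offset 0: leading byte 0xE0 = 11100000 → 3-byte char #1 = E0 BA 86.
Offset 3: leading byte 0xF2 = 11110010 → 4-byte char #2 = F2 B1 B5 9D.
Offset 7: leading byte 0xE1 = 11100001 → 3-byte char #3 = E1 9B 82.
Offset 10: leading byte 0xE0 = 11100000 → 3-byte char #4 = E0 B8 9B.
Offset 13: leading byte 0xE9 = 11101001 → 3-byte char #5 = E9 AD 95.
Offset 16: leading byte 0xE1 = 11100001 → 3-byte char #6 = E1 9B A3.
Leading byte 0xE1 = 11100001 matches 1110xxxx → 3-byte sequence.
Byte 1: 0xE1 = 11100001, payload 0001 (4 bits).
Byte 2: 0x9B = 10011011 (10xxxxxx ✓), payload 011011.
Byte 3: 0xA3 = 10100011 (10xxxxxx ✓), payload 100011.
Concatenate: 0001011011100011 = 0x16E3 (16 bits → U+16E3).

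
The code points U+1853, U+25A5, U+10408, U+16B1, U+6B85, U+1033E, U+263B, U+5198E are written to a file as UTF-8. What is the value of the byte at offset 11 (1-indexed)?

0xE1

1-indexed offset 11 is 0-indexed offset 10.
U+1853 → 3-byte form E1 A1 93 at offsets 0–2.
U+25A5 → 3-byte form E2 96 A5 at offsets 3–5.
U+10408 → 4-byte form F0 90 90 88 at offsets 6–9.
U+16B1 → 3-byte form E1 9A B1 at offsets 10–12.
Offset 10 falls in char 4's range; it's byte 1 of E1 9A B1 = 0xE1.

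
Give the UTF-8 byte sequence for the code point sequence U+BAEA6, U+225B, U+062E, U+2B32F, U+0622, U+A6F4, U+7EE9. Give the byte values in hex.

F2 BA BA A6 E2 89 9B D8 AE F0 AB 8C AF D8 A2 EA 9B B4 E7 BB A9

U+BAEA6: 4-byte form → F2 BA BA A6.
U+225B: 3-byte form → E2 89 9B.
U+062E: 2-byte form → D8 AE.
U+2B32F: 4-byte form → F0 AB 8C AF.
U+0622: 2-byte form → D8 A2.
U+A6F4: 3-byte form → EA 9B B4.
U+7EE9: 3-byte form → E7 BB A9.
Concatenated (21 bytes): F2 BA BA A6 E2 89 9B D8 AE F0 AB 8C AF D8 A2 EA 9B B4 E7 BB A9.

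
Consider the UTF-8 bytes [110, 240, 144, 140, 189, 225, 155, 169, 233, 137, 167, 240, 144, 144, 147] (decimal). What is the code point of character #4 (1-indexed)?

Offset 0: leading byte 0x6E = 01101110 → 1-byte char #1 = 6E.
Offset 1: leading byte 0xF0 = 11110000 → 4-byte char #2 = F0 90 8C BD.
Offset 5: leading byte 0xE1 = 11100001 → 3-byte char #3 = E1 9B A9.
Offset 8: leading byte 0xE9 = 11101001 → 3-byte char #4 = E9 89 A7.
Leading byte 0xE9 = 11101001 matches 1110xxxx → 3-byte sequence.
Byte 1: 0xE9 = 11101001, payload 1001 (4 bits).
Byte 2: 0x89 = 10001001 (10xxxxxx ✓), payload 001001.
Byte 3: 0xA7 = 10100111 (10xxxxxx ✓), payload 100111.
Concatenate: 1001001001100111 = 0x9267 (16 bits → U+9267).

U+9267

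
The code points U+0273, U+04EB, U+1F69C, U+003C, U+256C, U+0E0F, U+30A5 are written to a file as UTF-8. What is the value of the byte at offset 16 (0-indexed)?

0x82

U+0273 → 2-byte form C9 B3 at offsets 0–1.
U+04EB → 2-byte form D3 AB at offsets 2–3.
U+1F69C → 4-byte form F0 9F 9A 9C at offsets 4–7.
U+003C → 1-byte form 3C at offsets 8–8.
U+256C → 3-byte form E2 95 AC at offsets 9–11.
U+0E0F → 3-byte form E0 B8 8F at offsets 12–14.
U+30A5 → 3-byte form E3 82 A5 at offsets 15–17.
Offset 16 falls in char 7's range; it's byte 2 of E3 82 A5 = 0x82.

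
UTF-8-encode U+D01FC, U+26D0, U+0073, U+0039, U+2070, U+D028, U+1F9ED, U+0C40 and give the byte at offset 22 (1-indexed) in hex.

0x80

1-indexed offset 22 is 0-indexed offset 21.
U+D01FC → 4-byte form F3 90 87 BC at offsets 0–3.
U+26D0 → 3-byte form E2 9B 90 at offsets 4–6.
U+0073 → 1-byte form 73 at offsets 7–7.
U+0039 → 1-byte form 39 at offsets 8–8.
U+2070 → 3-byte form E2 81 B0 at offsets 9–11.
U+D028 → 3-byte form ED 80 A8 at offsets 12–14.
U+1F9ED → 4-byte form F0 9F A7 AD at offsets 15–18.
U+0C40 → 3-byte form E0 B1 80 at offsets 19–21.
Offset 21 falls in char 8's range; it's byte 3 of E0 B1 80 = 0x80.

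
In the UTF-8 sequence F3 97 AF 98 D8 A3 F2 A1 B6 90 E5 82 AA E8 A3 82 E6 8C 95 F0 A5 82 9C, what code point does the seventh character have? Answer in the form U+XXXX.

Offset 0: leading byte 0xF3 = 11110011 → 4-byte char #1 = F3 97 AF 98.
Offset 4: leading byte 0xD8 = 11011000 → 2-byte char #2 = D8 A3.
Offset 6: leading byte 0xF2 = 11110010 → 4-byte char #3 = F2 A1 B6 90.
Offset 10: leading byte 0xE5 = 11100101 → 3-byte char #4 = E5 82 AA.
Offset 13: leading byte 0xE8 = 11101000 → 3-byte char #5 = E8 A3 82.
Offset 16: leading byte 0xE6 = 11100110 → 3-byte char #6 = E6 8C 95.
Offset 19: leading byte 0xF0 = 11110000 → 4-byte char #7 = F0 A5 82 9C.
Leading byte 0xF0 = 11110000 matches 11110xxx → 4-byte sequence.
Byte 1: 0xF0 = 11110000, payload 000 (3 bits).
Byte 2: 0xA5 = 10100101 (10xxxxxx ✓), payload 100101.
Byte 3: 0x82 = 10000010 (10xxxxxx ✓), payload 000010.
Byte 4: 0x9C = 10011100 (10xxxxxx ✓), payload 011100.
Concatenate: 000100101000010011100 = 0x2509C (21 bits → U+2509C).

U+2509C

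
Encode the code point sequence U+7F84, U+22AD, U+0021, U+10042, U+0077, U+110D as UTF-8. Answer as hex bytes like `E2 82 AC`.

U+7F84: 3-byte form → E7 BE 84.
U+22AD: 3-byte form → E2 8A AD.
U+0021: 1-byte form → 21.
U+10042: 4-byte form → F0 90 81 82.
U+0077: 1-byte form → 77.
U+110D: 3-byte form → E1 84 8D.
Concatenated (15 bytes): E7 BE 84 E2 8A AD 21 F0 90 81 82 77 E1 84 8D.

E7 BE 84 E2 8A AD 21 F0 90 81 82 77 E1 84 8D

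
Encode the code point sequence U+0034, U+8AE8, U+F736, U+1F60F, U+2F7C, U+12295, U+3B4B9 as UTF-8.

U+0034: 1-byte form → 34.
U+8AE8: 3-byte form → E8 AB A8.
U+F736: 3-byte form → EF 9C B6.
U+1F60F: 4-byte form → F0 9F 98 8F.
U+2F7C: 3-byte form → E2 BD BC.
U+12295: 4-byte form → F0 92 8A 95.
U+3B4B9: 4-byte form → F0 BB 92 B9.
Concatenated (22 bytes): 34 E8 AB A8 EF 9C B6 F0 9F 98 8F E2 BD BC F0 92 8A 95 F0 BB 92 B9.

34 E8 AB A8 EF 9C B6 F0 9F 98 8F E2 BD BC F0 92 8A 95 F0 BB 92 B9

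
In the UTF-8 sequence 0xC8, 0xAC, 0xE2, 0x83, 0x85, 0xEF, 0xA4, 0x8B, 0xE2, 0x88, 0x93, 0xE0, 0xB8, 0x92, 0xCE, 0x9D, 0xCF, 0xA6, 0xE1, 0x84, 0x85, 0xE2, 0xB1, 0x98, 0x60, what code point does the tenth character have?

Offset 0: leading byte 0xC8 = 11001000 → 2-byte char #1 = C8 AC.
Offset 2: leading byte 0xE2 = 11100010 → 3-byte char #2 = E2 83 85.
Offset 5: leading byte 0xEF = 11101111 → 3-byte char #3 = EF A4 8B.
Offset 8: leading byte 0xE2 = 11100010 → 3-byte char #4 = E2 88 93.
Offset 11: leading byte 0xE0 = 11100000 → 3-byte char #5 = E0 B8 92.
Offset 14: leading byte 0xCE = 11001110 → 2-byte char #6 = CE 9D.
Offset 16: leading byte 0xCF = 11001111 → 2-byte char #7 = CF A6.
Offset 18: leading byte 0xE1 = 11100001 → 3-byte char #8 = E1 84 85.
Offset 21: leading byte 0xE2 = 11100010 → 3-byte char #9 = E2 B1 98.
Offset 24: leading byte 0x60 = 01100000 → 1-byte char #10 = 60.
Leading byte 0x60 = 01100000 matches 0xxxxxxx → 1-byte sequence.
Byte 1: 0x60 = 01100000, payload 1100000 (7 bits).
Concatenate: 1100000 = 0x60 (7 bits → U+0060).

U+0060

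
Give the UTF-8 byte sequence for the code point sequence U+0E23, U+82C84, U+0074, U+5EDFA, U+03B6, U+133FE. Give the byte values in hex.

E0 B8 A3 F2 82 B2 84 74 F1 9E B7 BA CE B6 F0 93 8F BE

U+0E23: 3-byte form → E0 B8 A3.
U+82C84: 4-byte form → F2 82 B2 84.
U+0074: 1-byte form → 74.
U+5EDFA: 4-byte form → F1 9E B7 BA.
U+03B6: 2-byte form → CE B6.
U+133FE: 4-byte form → F0 93 8F BE.
Concatenated (18 bytes): E0 B8 A3 F2 82 B2 84 74 F1 9E B7 BA CE B6 F0 93 8F BE.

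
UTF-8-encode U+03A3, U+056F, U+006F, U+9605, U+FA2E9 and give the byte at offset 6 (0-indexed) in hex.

0x98

U+03A3 → 2-byte form CE A3 at offsets 0–1.
U+056F → 2-byte form D5 AF at offsets 2–3.
U+006F → 1-byte form 6F at offsets 4–4.
U+9605 → 3-byte form E9 98 85 at offsets 5–7.
Offset 6 falls in char 4's range; it's byte 2 of E9 98 85 = 0x98.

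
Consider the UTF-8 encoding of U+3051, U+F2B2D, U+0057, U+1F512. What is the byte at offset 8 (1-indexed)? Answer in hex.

0x57

1-indexed offset 8 is 0-indexed offset 7.
U+3051 → 3-byte form E3 81 91 at offsets 0–2.
U+F2B2D → 4-byte form F3 B2 AC AD at offsets 3–6.
U+0057 → 1-byte form 57 at offsets 7–7.
Offset 7 falls in char 3's range; it's byte 1 of 57 = 0x57.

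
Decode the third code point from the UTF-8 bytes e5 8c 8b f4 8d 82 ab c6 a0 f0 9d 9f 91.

Offset 0: leading byte 0xE5 = 11100101 → 3-byte char #1 = E5 8C 8B.
Offset 3: leading byte 0xF4 = 11110100 → 4-byte char #2 = F4 8D 82 AB.
Offset 7: leading byte 0xC6 = 11000110 → 2-byte char #3 = C6 A0.
Leading byte 0xC6 = 11000110 matches 110xxxxx → 2-byte sequence.
Byte 1: 0xC6 = 11000110, payload 00110 (5 bits).
Byte 2: 0xA0 = 10100000 (10xxxxxx ✓), payload 100000.
Concatenate: 00110100000 = 0x1A0 (11 bits → U+01A0).

U+01A0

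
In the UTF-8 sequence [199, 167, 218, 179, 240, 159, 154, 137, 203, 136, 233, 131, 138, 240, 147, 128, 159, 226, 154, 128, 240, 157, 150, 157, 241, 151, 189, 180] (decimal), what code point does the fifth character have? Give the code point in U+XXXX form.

U+90CA

Offset 0: leading byte 0xC7 = 11000111 → 2-byte char #1 = C7 A7.
Offset 2: leading byte 0xDA = 11011010 → 2-byte char #2 = DA B3.
Offset 4: leading byte 0xF0 = 11110000 → 4-byte char #3 = F0 9F 9A 89.
Offset 8: leading byte 0xCB = 11001011 → 2-byte char #4 = CB 88.
Offset 10: leading byte 0xE9 = 11101001 → 3-byte char #5 = E9 83 8A.
Leading byte 0xE9 = 11101001 matches 1110xxxx → 3-byte sequence.
Byte 1: 0xE9 = 11101001, payload 1001 (4 bits).
Byte 2: 0x83 = 10000011 (10xxxxxx ✓), payload 000011.
Byte 3: 0x8A = 10001010 (10xxxxxx ✓), payload 001010.
Concatenate: 1001000011001010 = 0x90CA (16 bits → U+90CA).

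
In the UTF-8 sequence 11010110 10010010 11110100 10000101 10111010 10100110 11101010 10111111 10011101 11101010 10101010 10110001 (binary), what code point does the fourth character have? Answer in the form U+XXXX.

U+AAB1

Offset 0: leading byte 0xD6 = 11010110 → 2-byte char #1 = D6 92.
Offset 2: leading byte 0xF4 = 11110100 → 4-byte char #2 = F4 85 BA A6.
Offset 6: leading byte 0xEA = 11101010 → 3-byte char #3 = EA BF 9D.
Offset 9: leading byte 0xEA = 11101010 → 3-byte char #4 = EA AA B1.
Leading byte 0xEA = 11101010 matches 1110xxxx → 3-byte sequence.
Byte 1: 0xEA = 11101010, payload 1010 (4 bits).
Byte 2: 0xAA = 10101010 (10xxxxxx ✓), payload 101010.
Byte 3: 0xB1 = 10110001 (10xxxxxx ✓), payload 110001.
Concatenate: 1010101010110001 = 0xAAB1 (16 bits → U+AAB1).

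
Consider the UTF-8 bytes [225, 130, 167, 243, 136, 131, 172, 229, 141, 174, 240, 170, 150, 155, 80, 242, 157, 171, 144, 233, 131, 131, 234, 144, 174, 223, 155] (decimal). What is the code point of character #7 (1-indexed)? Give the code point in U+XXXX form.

Offset 0: leading byte 0xE1 = 11100001 → 3-byte char #1 = E1 82 A7.
Offset 3: leading byte 0xF3 = 11110011 → 4-byte char #2 = F3 88 83 AC.
Offset 7: leading byte 0xE5 = 11100101 → 3-byte char #3 = E5 8D AE.
Offset 10: leading byte 0xF0 = 11110000 → 4-byte char #4 = F0 AA 96 9B.
Offset 14: leading byte 0x50 = 01010000 → 1-byte char #5 = 50.
Offset 15: leading byte 0xF2 = 11110010 → 4-byte char #6 = F2 9D AB 90.
Offset 19: leading byte 0xE9 = 11101001 → 3-byte char #7 = E9 83 83.
Leading byte 0xE9 = 11101001 matches 1110xxxx → 3-byte sequence.
Byte 1: 0xE9 = 11101001, payload 1001 (4 bits).
Byte 2: 0x83 = 10000011 (10xxxxxx ✓), payload 000011.
Byte 3: 0x83 = 10000011 (10xxxxxx ✓), payload 000011.
Concatenate: 1001000011000011 = 0x90C3 (16 bits → U+90C3).

U+90C3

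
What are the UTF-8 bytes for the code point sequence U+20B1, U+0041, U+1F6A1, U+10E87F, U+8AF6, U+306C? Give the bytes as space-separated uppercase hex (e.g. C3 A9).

U+20B1: 3-byte form → E2 82 B1.
U+0041: 1-byte form → 41.
U+1F6A1: 4-byte form → F0 9F 9A A1.
U+10E87F: 4-byte form → F4 8E A1 BF.
U+8AF6: 3-byte form → E8 AB B6.
U+306C: 3-byte form → E3 81 AC.
Concatenated (18 bytes): E2 82 B1 41 F0 9F 9A A1 F4 8E A1 BF E8 AB B6 E3 81 AC.

E2 82 B1 41 F0 9F 9A A1 F4 8E A1 BF E8 AB B6 E3 81 AC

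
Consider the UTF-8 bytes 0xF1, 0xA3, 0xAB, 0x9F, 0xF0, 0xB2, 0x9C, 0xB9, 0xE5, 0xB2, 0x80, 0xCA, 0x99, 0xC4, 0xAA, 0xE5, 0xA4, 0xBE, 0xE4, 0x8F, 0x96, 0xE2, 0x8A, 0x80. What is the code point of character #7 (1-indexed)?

Offset 0: leading byte 0xF1 = 11110001 → 4-byte char #1 = F1 A3 AB 9F.
Offset 4: leading byte 0xF0 = 11110000 → 4-byte char #2 = F0 B2 9C B9.
Offset 8: leading byte 0xE5 = 11100101 → 3-byte char #3 = E5 B2 80.
Offset 11: leading byte 0xCA = 11001010 → 2-byte char #4 = CA 99.
Offset 13: leading byte 0xC4 = 11000100 → 2-byte char #5 = C4 AA.
Offset 15: leading byte 0xE5 = 11100101 → 3-byte char #6 = E5 A4 BE.
Offset 18: leading byte 0xE4 = 11100100 → 3-byte char #7 = E4 8F 96.
Leading byte 0xE4 = 11100100 matches 1110xxxx → 3-byte sequence.
Byte 1: 0xE4 = 11100100, payload 0100 (4 bits).
Byte 2: 0x8F = 10001111 (10xxxxxx ✓), payload 001111.
Byte 3: 0x96 = 10010110 (10xxxxxx ✓), payload 010110.
Concatenate: 0100001111010110 = 0x43D6 (16 bits → U+43D6).

U+43D6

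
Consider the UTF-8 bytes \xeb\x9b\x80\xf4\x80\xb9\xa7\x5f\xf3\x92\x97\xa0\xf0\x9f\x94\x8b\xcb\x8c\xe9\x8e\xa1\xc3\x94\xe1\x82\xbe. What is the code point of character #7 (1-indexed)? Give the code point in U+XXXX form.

U+93A1

Offset 0: leading byte 0xEB = 11101011 → 3-byte char #1 = EB 9B 80.
Offset 3: leading byte 0xF4 = 11110100 → 4-byte char #2 = F4 80 B9 A7.
Offset 7: leading byte 0x5F = 01011111 → 1-byte char #3 = 5F.
Offset 8: leading byte 0xF3 = 11110011 → 4-byte char #4 = F3 92 97 A0.
Offset 12: leading byte 0xF0 = 11110000 → 4-byte char #5 = F0 9F 94 8B.
Offset 16: leading byte 0xCB = 11001011 → 2-byte char #6 = CB 8C.
Offset 18: leading byte 0xE9 = 11101001 → 3-byte char #7 = E9 8E A1.
Leading byte 0xE9 = 11101001 matches 1110xxxx → 3-byte sequence.
Byte 1: 0xE9 = 11101001, payload 1001 (4 bits).
Byte 2: 0x8E = 10001110 (10xxxxxx ✓), payload 001110.
Byte 3: 0xA1 = 10100001 (10xxxxxx ✓), payload 100001.
Concatenate: 1001001110100001 = 0x93A1 (16 bits → U+93A1).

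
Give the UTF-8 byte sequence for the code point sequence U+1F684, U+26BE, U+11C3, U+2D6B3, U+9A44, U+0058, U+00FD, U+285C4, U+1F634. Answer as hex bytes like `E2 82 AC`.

U+1F684: 4-byte form → F0 9F 9A 84.
U+26BE: 3-byte form → E2 9A BE.
U+11C3: 3-byte form → E1 87 83.
U+2D6B3: 4-byte form → F0 AD 9A B3.
U+9A44: 3-byte form → E9 A9 84.
U+0058: 1-byte form → 58.
U+00FD: 2-byte form → C3 BD.
U+285C4: 4-byte form → F0 A8 97 84.
U+1F634: 4-byte form → F0 9F 98 B4.
Concatenated (28 bytes): F0 9F 9A 84 E2 9A BE E1 87 83 F0 AD 9A B3 E9 A9 84 58 C3 BD F0 A8 97 84 F0 9F 98 B4.

F0 9F 9A 84 E2 9A BE E1 87 83 F0 AD 9A B3 E9 A9 84 58 C3 BD F0 A8 97 84 F0 9F 98 B4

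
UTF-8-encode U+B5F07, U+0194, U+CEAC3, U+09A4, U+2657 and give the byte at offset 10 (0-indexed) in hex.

0xE0

U+B5F07 → 4-byte form F2 B5 BC 87 at offsets 0–3.
U+0194 → 2-byte form C6 94 at offsets 4–5.
U+CEAC3 → 4-byte form F3 8E AB 83 at offsets 6–9.
U+09A4 → 3-byte form E0 A6 A4 at offsets 10–12.
Offset 10 falls in char 4's range; it's byte 1 of E0 A6 A4 = 0xE0.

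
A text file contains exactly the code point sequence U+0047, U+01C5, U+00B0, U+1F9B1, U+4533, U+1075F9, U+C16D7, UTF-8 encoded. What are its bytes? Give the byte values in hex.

U+0047: 1-byte form → 47.
U+01C5: 2-byte form → C7 85.
U+00B0: 2-byte form → C2 B0.
U+1F9B1: 4-byte form → F0 9F A6 B1.
U+4533: 3-byte form → E4 94 B3.
U+1075F9: 4-byte form → F4 87 97 B9.
U+C16D7: 4-byte form → F3 81 9B 97.
Concatenated (20 bytes): 47 C7 85 C2 B0 F0 9F A6 B1 E4 94 B3 F4 87 97 B9 F3 81 9B 97.

47 C7 85 C2 B0 F0 9F A6 B1 E4 94 B3 F4 87 97 B9 F3 81 9B 97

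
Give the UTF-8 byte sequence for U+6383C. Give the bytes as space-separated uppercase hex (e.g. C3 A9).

F1 A3 A0 BC

U+6383C = 0x6383C = 407612 decimal. In range U+10000–U+10FFFF → 4-byte form: 11110xxx 10xxxxxx 10xxxxxx 10xxxxxx.
Binary (21 bits): 001100011100000111100.
Split 3+6+6+6: 001 | 100011 | 100000 | 111100.
Byte 1: 11110001 = 0xF1.
Byte 2: 10100011 = 0xA3.
Byte 3: 10100000 = 0xA0.
Byte 4: 10111100 = 0xBC.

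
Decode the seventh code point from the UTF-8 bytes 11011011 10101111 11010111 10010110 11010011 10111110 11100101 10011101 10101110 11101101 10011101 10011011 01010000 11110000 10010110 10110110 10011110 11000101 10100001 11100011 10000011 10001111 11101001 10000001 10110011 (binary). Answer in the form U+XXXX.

U+16D9E

Offset 0: leading byte 0xDB = 11011011 → 2-byte char #1 = DB AF.
Offset 2: leading byte 0xD7 = 11010111 → 2-byte char #2 = D7 96.
Offset 4: leading byte 0xD3 = 11010011 → 2-byte char #3 = D3 BE.
Offset 6: leading byte 0xE5 = 11100101 → 3-byte char #4 = E5 9D AE.
Offset 9: leading byte 0xED = 11101101 → 3-byte char #5 = ED 9D 9B.
Offset 12: leading byte 0x50 = 01010000 → 1-byte char #6 = 50.
Offset 13: leading byte 0xF0 = 11110000 → 4-byte char #7 = F0 96 B6 9E.
Leading byte 0xF0 = 11110000 matches 11110xxx → 4-byte sequence.
Byte 1: 0xF0 = 11110000, payload 000 (3 bits).
Byte 2: 0x96 = 10010110 (10xxxxxx ✓), payload 010110.
Byte 3: 0xB6 = 10110110 (10xxxxxx ✓), payload 110110.
Byte 4: 0x9E = 10011110 (10xxxxxx ✓), payload 011110.
Concatenate: 000010110110110011110 = 0x16D9E (21 bits → U+16D9E).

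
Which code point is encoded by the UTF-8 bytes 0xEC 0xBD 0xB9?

U+CF79

Leading byte 0xEC = 11101100 matches 1110xxxx → 3-byte sequence.
Byte 1: 0xEC = 11101100, payload 1100 (4 bits).
Byte 2: 0xBD = 10111101 (10xxxxxx ✓), payload 111101.
Byte 3: 0xB9 = 10111001 (10xxxxxx ✓), payload 111001.
Concatenate: 1100111101111001 = 0xCF79 (16 bits → U+CF79).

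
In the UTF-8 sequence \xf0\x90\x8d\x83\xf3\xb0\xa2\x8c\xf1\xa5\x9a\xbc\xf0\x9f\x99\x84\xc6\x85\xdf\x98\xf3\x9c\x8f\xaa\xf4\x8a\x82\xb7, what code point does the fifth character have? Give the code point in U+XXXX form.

Offset 0: leading byte 0xF0 = 11110000 → 4-byte char #1 = F0 90 8D 83.
Offset 4: leading byte 0xF3 = 11110011 → 4-byte char #2 = F3 B0 A2 8C.
Offset 8: leading byte 0xF1 = 11110001 → 4-byte char #3 = F1 A5 9A BC.
Offset 12: leading byte 0xF0 = 11110000 → 4-byte char #4 = F0 9F 99 84.
Offset 16: leading byte 0xC6 = 11000110 → 2-byte char #5 = C6 85.
Leading byte 0xC6 = 11000110 matches 110xxxxx → 2-byte sequence.
Byte 1: 0xC6 = 11000110, payload 00110 (5 bits).
Byte 2: 0x85 = 10000101 (10xxxxxx ✓), payload 000101.
Concatenate: 00110000101 = 0x185 (11 bits → U+0185).

U+0185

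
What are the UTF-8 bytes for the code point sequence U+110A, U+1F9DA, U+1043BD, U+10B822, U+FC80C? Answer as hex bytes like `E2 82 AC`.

E1 84 8A F0 9F A7 9A F4 84 8E BD F4 8B A0 A2 F3 BC A0 8C

U+110A: 3-byte form → E1 84 8A.
U+1F9DA: 4-byte form → F0 9F A7 9A.
U+1043BD: 4-byte form → F4 84 8E BD.
U+10B822: 4-byte form → F4 8B A0 A2.
U+FC80C: 4-byte form → F3 BC A0 8C.
Concatenated (19 bytes): E1 84 8A F0 9F A7 9A F4 84 8E BD F4 8B A0 A2 F3 BC A0 8C.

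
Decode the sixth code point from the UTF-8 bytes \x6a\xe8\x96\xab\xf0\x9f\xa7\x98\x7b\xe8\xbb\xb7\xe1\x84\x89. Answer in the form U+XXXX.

Offset 0: leading byte 0x6A = 01101010 → 1-byte char #1 = 6A.
Offset 1: leading byte 0xE8 = 11101000 → 3-byte char #2 = E8 96 AB.
Offset 4: leading byte 0xF0 = 11110000 → 4-byte char #3 = F0 9F A7 98.
Offset 8: leading byte 0x7B = 01111011 → 1-byte char #4 = 7B.
Offset 9: leading byte 0xE8 = 11101000 → 3-byte char #5 = E8 BB B7.
Offset 12: leading byte 0xE1 = 11100001 → 3-byte char #6 = E1 84 89.
Leading byte 0xE1 = 11100001 matches 1110xxxx → 3-byte sequence.
Byte 1: 0xE1 = 11100001, payload 0001 (4 bits).
Byte 2: 0x84 = 10000100 (10xxxxxx ✓), payload 000100.
Byte 3: 0x89 = 10001001 (10xxxxxx ✓), payload 001001.
Concatenate: 0001000100001001 = 0x1109 (16 bits → U+1109).

U+1109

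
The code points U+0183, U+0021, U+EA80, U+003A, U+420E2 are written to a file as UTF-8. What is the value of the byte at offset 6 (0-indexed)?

U+0183 → 2-byte form C6 83 at offsets 0–1.
U+0021 → 1-byte form 21 at offsets 2–2.
U+EA80 → 3-byte form EE AA 80 at offsets 3–5.
U+003A → 1-byte form 3A at offsets 6–6.
Offset 6 falls in char 4's range; it's byte 1 of 3A = 0x3A.

0x3A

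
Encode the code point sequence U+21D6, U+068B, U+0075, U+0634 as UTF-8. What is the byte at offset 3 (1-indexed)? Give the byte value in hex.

1-indexed offset 3 is 0-indexed offset 2.
U+21D6 → 3-byte form E2 87 96 at offsets 0–2.
Offset 2 falls in char 1's range; it's byte 3 of E2 87 96 = 0x96.

0x96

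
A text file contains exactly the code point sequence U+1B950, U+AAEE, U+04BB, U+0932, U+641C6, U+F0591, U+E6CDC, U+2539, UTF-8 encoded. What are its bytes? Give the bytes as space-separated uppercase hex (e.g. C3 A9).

U+1B950: 4-byte form → F0 9B A5 90.
U+AAEE: 3-byte form → EA AB AE.
U+04BB: 2-byte form → D2 BB.
U+0932: 3-byte form → E0 A4 B2.
U+641C6: 4-byte form → F1 A4 87 86.
U+F0591: 4-byte form → F3 B0 96 91.
U+E6CDC: 4-byte form → F3 A6 B3 9C.
U+2539: 3-byte form → E2 94 B9.
Concatenated (27 bytes): F0 9B A5 90 EA AB AE D2 BB E0 A4 B2 F1 A4 87 86 F3 B0 96 91 F3 A6 B3 9C E2 94 B9.

F0 9B A5 90 EA AB AE D2 BB E0 A4 B2 F1 A4 87 86 F3 B0 96 91 F3 A6 B3 9C E2 94 B9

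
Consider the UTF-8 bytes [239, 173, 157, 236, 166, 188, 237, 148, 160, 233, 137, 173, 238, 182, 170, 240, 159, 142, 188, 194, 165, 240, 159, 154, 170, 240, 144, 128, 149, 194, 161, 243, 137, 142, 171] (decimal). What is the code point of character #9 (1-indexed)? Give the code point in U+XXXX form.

U+10015

Offset 0: leading byte 0xEF = 11101111 → 3-byte char #1 = EF AD 9D.
Offset 3: leading byte 0xEC = 11101100 → 3-byte char #2 = EC A6 BC.
Offset 6: leading byte 0xED = 11101101 → 3-byte char #3 = ED 94 A0.
Offset 9: leading byte 0xE9 = 11101001 → 3-byte char #4 = E9 89 AD.
Offset 12: leading byte 0xEE = 11101110 → 3-byte char #5 = EE B6 AA.
Offset 15: leading byte 0xF0 = 11110000 → 4-byte char #6 = F0 9F 8E BC.
Offset 19: leading byte 0xC2 = 11000010 → 2-byte char #7 = C2 A5.
Offset 21: leading byte 0xF0 = 11110000 → 4-byte char #8 = F0 9F 9A AA.
Offset 25: leading byte 0xF0 = 11110000 → 4-byte char #9 = F0 90 80 95.
Leading byte 0xF0 = 11110000 matches 11110xxx → 4-byte sequence.
Byte 1: 0xF0 = 11110000, payload 000 (3 bits).
Byte 2: 0x90 = 10010000 (10xxxxxx ✓), payload 010000.
Byte 3: 0x80 = 10000000 (10xxxxxx ✓), payload 000000.
Byte 4: 0x95 = 10010101 (10xxxxxx ✓), payload 010101.
Concatenate: 000010000000000010101 = 0x10015 (21 bits → U+10015).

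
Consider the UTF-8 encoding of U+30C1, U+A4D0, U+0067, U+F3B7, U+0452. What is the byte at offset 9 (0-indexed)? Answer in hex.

U+30C1 → 3-byte form E3 83 81 at offsets 0–2.
U+A4D0 → 3-byte form EA 93 90 at offsets 3–5.
U+0067 → 1-byte form 67 at offsets 6–6.
U+F3B7 → 3-byte form EF 8E B7 at offsets 7–9.
Offset 9 falls in char 4's range; it's byte 3 of EF 8E B7 = 0xB7.

0xB7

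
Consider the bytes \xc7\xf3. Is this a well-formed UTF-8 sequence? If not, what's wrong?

Leading byte 0xC7 = 11000111 → 2-byte form.
Byte 2 is 0xF3 = 11110011, which is not 10xxxxxx — expected a continuation byte.

invalid (non-continuation byte where continuation expected)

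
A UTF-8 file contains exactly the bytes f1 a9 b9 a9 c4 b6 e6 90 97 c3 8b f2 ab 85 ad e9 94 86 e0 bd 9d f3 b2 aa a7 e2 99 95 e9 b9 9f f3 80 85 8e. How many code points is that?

Byte at offset 0: 0xF1 = 11110001 → 4-byte char (#1). Advance 4.
Byte at offset 4: 0xC4 = 11000100 → 2-byte char (#2). Advance 2.
Byte at offset 6: 0xE6 = 11100110 → 3-byte char (#3). Advance 3.
Byte at offset 9: 0xC3 = 11000011 → 2-byte char (#4). Advance 2.
Byte at offset 11: 0xF2 = 11110010 → 4-byte char (#5). Advance 4.
Byte at offset 15: 0xE9 = 11101001 → 3-byte char (#6). Advance 3.
Byte at offset 18: 0xE0 = 11100000 → 3-byte char (#7). Advance 3.
Byte at offset 21: 0xF3 = 11110011 → 4-byte char (#8). Advance 4.
Byte at offset 25: 0xE2 = 11100010 → 3-byte char (#9). Advance 3.
Byte at offset 28: 0xE9 = 11101001 → 3-byte char (#10). Advance 3.
Byte at offset 31: 0xF3 = 11110011 → 4-byte char (#11). Advance 4.
Reached end at offset 35 after 11 code points.

11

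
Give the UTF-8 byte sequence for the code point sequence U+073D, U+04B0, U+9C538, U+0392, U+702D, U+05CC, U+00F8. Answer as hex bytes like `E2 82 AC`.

DC BD D2 B0 F2 9C 94 B8 CE 92 E7 80 AD D7 8C C3 B8

U+073D: 2-byte form → DC BD.
U+04B0: 2-byte form → D2 B0.
U+9C538: 4-byte form → F2 9C 94 B8.
U+0392: 2-byte form → CE 92.
U+702D: 3-byte form → E7 80 AD.
U+05CC: 2-byte form → D7 8C.
U+00F8: 2-byte form → C3 B8.
Concatenated (17 bytes): DC BD D2 B0 F2 9C 94 B8 CE 92 E7 80 AD D7 8C C3 B8.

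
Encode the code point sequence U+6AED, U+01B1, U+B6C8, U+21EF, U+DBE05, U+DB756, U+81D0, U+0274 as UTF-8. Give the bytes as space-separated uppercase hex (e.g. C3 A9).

U+6AED: 3-byte form → E6 AB AD.
U+01B1: 2-byte form → C6 B1.
U+B6C8: 3-byte form → EB 9B 88.
U+21EF: 3-byte form → E2 87 AF.
U+DBE05: 4-byte form → F3 9B B8 85.
U+DB756: 4-byte form → F3 9B 9D 96.
U+81D0: 3-byte form → E8 87 90.
U+0274: 2-byte form → C9 B4.
Concatenated (24 bytes): E6 AB AD C6 B1 EB 9B 88 E2 87 AF F3 9B B8 85 F3 9B 9D 96 E8 87 90 C9 B4.

E6 AB AD C6 B1 EB 9B 88 E2 87 AF F3 9B B8 85 F3 9B 9D 96 E8 87 90 C9 B4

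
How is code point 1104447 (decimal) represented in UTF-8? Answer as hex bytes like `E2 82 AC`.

U+10DA3F = 0x10DA3F = 1104447 decimal. In range U+10000–U+10FFFF → 4-byte form: 11110xxx 10xxxxxx 10xxxxxx 10xxxxxx.
Binary (21 bits): 100001101101000111111.
Split 3+6+6+6: 100 | 001101 | 101000 | 111111.
Byte 1: 11110100 = 0xF4.
Byte 2: 10001101 = 0x8D.
Byte 3: 10101000 = 0xA8.
Byte 4: 10111111 = 0xBF.

F4 8D A8 BF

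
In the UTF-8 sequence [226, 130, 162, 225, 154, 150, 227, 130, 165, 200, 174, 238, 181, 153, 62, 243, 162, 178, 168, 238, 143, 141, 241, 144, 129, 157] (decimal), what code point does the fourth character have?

Offset 0: leading byte 0xE2 = 11100010 → 3-byte char #1 = E2 82 A2.
Offset 3: leading byte 0xE1 = 11100001 → 3-byte char #2 = E1 9A 96.
Offset 6: leading byte 0xE3 = 11100011 → 3-byte char #3 = E3 82 A5.
Offset 9: leading byte 0xC8 = 11001000 → 2-byte char #4 = C8 AE.
Leading byte 0xC8 = 11001000 matches 110xxxxx → 2-byte sequence.
Byte 1: 0xC8 = 11001000, payload 01000 (5 bits).
Byte 2: 0xAE = 10101110 (10xxxxxx ✓), payload 101110.
Concatenate: 01000101110 = 0x22E (11 bits → U+022E).

U+022E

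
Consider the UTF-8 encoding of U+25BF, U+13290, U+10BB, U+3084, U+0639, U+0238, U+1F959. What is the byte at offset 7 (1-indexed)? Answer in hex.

0x90

1-indexed offset 7 is 0-indexed offset 6.
U+25BF → 3-byte form E2 96 BF at offsets 0–2.
U+13290 → 4-byte form F0 93 8A 90 at offsets 3–6.
Offset 6 falls in char 2's range; it's byte 4 of F0 93 8A 90 = 0x90.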